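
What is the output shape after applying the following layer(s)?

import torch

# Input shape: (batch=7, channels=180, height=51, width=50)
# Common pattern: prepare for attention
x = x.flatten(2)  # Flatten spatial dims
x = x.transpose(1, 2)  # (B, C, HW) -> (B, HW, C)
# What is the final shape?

Input shape: (7, 180, 51, 50)
  -> after flatten(2): (7, 180, 2550)
Output shape: (7, 2550, 180)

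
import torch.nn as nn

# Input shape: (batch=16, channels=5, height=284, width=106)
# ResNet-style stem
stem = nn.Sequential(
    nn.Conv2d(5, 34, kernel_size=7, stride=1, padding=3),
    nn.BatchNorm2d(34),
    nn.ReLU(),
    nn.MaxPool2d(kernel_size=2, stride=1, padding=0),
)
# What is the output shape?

Input shape: (16, 5, 284, 106)
  -> after Conv2d 7x7 stride=1: (16, 34, 284, 106)
Output shape: (16, 34, 283, 105)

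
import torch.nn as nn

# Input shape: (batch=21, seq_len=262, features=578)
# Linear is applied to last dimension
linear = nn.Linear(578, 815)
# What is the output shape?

Input shape: (21, 262, 578)
Output shape: (21, 262, 815)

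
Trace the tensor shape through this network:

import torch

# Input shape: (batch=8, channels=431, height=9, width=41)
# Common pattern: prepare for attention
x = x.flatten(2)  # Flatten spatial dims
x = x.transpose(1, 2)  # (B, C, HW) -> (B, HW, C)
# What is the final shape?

Input shape: (8, 431, 9, 41)
  -> after flatten(2): (8, 431, 369)
Output shape: (8, 369, 431)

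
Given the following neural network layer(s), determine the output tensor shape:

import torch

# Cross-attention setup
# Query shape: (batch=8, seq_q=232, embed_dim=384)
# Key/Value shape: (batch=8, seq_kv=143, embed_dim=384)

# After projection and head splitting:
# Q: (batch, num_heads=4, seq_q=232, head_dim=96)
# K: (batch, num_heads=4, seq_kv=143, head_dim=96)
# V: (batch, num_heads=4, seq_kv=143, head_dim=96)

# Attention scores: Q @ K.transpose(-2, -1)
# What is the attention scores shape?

Input shape: (8, 232, 384)
Output shape: (8, 4, 232, 143)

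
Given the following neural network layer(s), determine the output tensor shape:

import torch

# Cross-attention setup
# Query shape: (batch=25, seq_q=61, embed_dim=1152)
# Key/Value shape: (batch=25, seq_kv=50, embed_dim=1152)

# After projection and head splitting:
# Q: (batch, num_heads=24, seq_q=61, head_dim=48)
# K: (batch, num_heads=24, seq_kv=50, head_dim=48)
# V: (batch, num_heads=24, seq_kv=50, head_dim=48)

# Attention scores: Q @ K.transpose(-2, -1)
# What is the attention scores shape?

Input shape: (25, 61, 1152)
Output shape: (25, 24, 61, 50)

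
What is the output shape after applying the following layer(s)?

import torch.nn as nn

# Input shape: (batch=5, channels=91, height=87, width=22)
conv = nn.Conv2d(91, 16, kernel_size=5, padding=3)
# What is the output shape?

Input shape: (5, 91, 87, 22)
Output shape: (5, 16, 89, 24)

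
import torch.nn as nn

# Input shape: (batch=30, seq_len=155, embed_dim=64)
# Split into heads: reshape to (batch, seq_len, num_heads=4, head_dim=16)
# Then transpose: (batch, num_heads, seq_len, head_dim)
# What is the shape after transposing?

Input shape: (30, 155, 64)
  -> after reshape: (30, 155, 4, 16)
Output shape: (30, 4, 155, 16)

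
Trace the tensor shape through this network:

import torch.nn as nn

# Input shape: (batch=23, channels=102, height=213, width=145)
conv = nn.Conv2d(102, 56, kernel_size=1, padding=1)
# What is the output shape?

Input shape: (23, 102, 213, 145)
Output shape: (23, 56, 215, 147)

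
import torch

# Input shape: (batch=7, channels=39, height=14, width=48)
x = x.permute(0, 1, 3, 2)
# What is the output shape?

Input shape: (7, 39, 14, 48)
Output shape: (7, 39, 48, 14)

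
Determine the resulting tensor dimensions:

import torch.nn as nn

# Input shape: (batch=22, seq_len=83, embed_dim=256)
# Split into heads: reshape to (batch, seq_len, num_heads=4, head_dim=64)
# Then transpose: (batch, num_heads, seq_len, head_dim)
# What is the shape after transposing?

Input shape: (22, 83, 256)
  -> after reshape: (22, 83, 4, 64)
Output shape: (22, 4, 83, 64)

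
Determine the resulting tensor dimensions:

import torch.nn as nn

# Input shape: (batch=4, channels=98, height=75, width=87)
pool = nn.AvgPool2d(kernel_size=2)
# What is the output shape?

Input shape: (4, 98, 75, 87)
Output shape: (4, 98, 37, 43)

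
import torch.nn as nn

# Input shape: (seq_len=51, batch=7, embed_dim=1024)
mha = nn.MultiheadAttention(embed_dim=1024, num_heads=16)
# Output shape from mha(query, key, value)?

Input shape: (51, 7, 1024)
Output shape: (51, 7, 1024)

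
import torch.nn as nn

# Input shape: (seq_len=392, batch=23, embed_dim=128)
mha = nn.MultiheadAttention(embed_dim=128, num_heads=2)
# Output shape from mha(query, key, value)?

Input shape: (392, 23, 128)
Output shape: (392, 23, 128)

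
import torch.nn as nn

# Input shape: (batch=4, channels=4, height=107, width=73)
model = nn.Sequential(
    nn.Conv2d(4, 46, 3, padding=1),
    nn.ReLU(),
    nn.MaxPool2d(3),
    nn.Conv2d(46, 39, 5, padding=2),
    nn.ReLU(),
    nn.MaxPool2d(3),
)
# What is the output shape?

Input shape: (4, 4, 107, 73)
  -> after first Conv2d: (4, 46, 107, 73)
  -> after first MaxPool2d: (4, 46, 35, 24)
  -> after second Conv2d: (4, 39, 35, 24)
Output shape: (4, 39, 11, 8)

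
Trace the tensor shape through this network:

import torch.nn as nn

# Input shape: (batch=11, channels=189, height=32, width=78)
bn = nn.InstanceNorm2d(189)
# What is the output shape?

Input shape: (11, 189, 32, 78)
Output shape: (11, 189, 32, 78)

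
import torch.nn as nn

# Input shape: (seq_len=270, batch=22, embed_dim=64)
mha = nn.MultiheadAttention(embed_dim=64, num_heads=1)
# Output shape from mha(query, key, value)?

Input shape: (270, 22, 64)
Output shape: (270, 22, 64)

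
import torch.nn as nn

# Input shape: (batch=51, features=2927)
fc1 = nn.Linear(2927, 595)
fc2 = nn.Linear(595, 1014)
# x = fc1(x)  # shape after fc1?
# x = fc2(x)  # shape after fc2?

Input shape: (51, 2927)
  -> after fc1: (51, 595)
Output shape: (51, 1014)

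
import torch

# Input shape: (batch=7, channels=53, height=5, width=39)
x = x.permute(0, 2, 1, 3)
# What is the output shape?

Input shape: (7, 53, 5, 39)
Output shape: (7, 5, 53, 39)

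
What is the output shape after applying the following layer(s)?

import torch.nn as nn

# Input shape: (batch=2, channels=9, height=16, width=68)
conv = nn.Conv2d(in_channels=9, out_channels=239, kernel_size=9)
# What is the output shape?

Input shape: (2, 9, 16, 68)
Output shape: (2, 239, 8, 60)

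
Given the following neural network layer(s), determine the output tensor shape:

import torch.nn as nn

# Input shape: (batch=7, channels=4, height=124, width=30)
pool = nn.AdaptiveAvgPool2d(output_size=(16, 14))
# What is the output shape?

Input shape: (7, 4, 124, 30)
Output shape: (7, 4, 16, 14)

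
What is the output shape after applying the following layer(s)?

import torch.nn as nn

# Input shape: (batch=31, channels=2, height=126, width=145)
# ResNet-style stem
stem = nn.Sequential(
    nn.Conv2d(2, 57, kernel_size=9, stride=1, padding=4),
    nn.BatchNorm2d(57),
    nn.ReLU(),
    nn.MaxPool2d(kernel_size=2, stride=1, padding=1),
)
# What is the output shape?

Input shape: (31, 2, 126, 145)
  -> after Conv2d 9x9 stride=1: (31, 57, 126, 145)
Output shape: (31, 57, 127, 146)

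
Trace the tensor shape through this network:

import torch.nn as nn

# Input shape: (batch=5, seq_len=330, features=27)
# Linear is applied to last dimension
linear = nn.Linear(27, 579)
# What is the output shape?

Input shape: (5, 330, 27)
Output shape: (5, 330, 579)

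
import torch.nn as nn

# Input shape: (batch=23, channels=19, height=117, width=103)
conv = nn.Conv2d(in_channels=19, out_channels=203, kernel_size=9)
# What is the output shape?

Input shape: (23, 19, 117, 103)
Output shape: (23, 203, 109, 95)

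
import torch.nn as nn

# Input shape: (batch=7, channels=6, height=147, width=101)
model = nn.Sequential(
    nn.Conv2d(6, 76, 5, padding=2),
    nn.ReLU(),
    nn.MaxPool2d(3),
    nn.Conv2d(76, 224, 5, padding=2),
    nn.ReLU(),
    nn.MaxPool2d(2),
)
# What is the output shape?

Input shape: (7, 6, 147, 101)
  -> after first Conv2d: (7, 76, 147, 101)
  -> after first MaxPool2d: (7, 76, 49, 33)
  -> after second Conv2d: (7, 224, 49, 33)
Output shape: (7, 224, 24, 16)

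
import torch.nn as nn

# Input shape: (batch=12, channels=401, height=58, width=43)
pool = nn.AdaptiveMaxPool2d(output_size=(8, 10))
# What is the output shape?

Input shape: (12, 401, 58, 43)
Output shape: (12, 401, 8, 10)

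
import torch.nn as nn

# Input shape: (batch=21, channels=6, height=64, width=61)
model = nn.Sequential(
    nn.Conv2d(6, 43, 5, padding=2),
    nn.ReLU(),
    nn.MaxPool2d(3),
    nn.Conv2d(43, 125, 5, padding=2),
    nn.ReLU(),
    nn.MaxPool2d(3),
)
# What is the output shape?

Input shape: (21, 6, 64, 61)
  -> after first Conv2d: (21, 43, 64, 61)
  -> after first MaxPool2d: (21, 43, 21, 20)
  -> after second Conv2d: (21, 125, 21, 20)
Output shape: (21, 125, 7, 6)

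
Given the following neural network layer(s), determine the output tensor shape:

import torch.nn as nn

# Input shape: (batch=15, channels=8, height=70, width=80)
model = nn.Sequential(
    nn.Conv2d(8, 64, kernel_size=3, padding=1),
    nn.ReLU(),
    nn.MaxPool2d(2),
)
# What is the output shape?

Input shape: (15, 8, 70, 80)
  -> after Conv2d: (15, 64, 70, 80)
  -> after ReLU: (15, 64, 70, 80)
Output shape: (15, 64, 35, 40)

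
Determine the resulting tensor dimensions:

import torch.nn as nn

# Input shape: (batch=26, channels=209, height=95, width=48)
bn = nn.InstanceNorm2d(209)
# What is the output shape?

Input shape: (26, 209, 95, 48)
Output shape: (26, 209, 95, 48)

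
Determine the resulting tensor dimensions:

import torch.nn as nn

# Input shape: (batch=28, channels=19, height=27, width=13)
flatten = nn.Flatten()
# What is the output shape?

Input shape: (28, 19, 27, 13)
Output shape: (28, 6669)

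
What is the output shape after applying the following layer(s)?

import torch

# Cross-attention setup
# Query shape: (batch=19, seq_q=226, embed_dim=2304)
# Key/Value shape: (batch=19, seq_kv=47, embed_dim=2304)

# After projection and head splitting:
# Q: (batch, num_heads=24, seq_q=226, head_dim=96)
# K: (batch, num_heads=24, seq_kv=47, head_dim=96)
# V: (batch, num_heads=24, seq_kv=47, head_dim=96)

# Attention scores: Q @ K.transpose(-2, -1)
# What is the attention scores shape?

Input shape: (19, 226, 2304)
Output shape: (19, 24, 226, 47)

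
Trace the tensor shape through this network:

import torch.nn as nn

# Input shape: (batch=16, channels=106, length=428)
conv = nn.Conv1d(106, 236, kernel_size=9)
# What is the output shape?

Input shape: (16, 106, 428)
Output shape: (16, 236, 420)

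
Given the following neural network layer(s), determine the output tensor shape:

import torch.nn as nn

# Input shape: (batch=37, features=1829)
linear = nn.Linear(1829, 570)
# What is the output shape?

Input shape: (37, 1829)
Output shape: (37, 570)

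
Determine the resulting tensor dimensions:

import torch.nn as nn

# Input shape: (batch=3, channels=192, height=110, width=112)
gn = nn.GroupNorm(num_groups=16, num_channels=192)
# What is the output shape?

Input shape: (3, 192, 110, 112)
Output shape: (3, 192, 110, 112)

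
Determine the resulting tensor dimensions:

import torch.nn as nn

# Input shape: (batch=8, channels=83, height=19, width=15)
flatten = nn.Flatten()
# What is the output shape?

Input shape: (8, 83, 19, 15)
Output shape: (8, 23655)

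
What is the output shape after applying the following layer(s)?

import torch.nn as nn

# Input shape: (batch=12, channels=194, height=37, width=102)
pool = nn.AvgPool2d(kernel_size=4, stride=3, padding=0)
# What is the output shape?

Input shape: (12, 194, 37, 102)
Output shape: (12, 194, 12, 33)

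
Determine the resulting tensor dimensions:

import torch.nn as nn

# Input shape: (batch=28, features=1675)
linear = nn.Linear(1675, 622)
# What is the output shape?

Input shape: (28, 1675)
Output shape: (28, 622)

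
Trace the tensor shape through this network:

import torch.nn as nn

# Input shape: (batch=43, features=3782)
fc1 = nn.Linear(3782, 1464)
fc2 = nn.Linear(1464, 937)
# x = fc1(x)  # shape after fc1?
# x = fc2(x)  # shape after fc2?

Input shape: (43, 3782)
  -> after fc1: (43, 1464)
Output shape: (43, 937)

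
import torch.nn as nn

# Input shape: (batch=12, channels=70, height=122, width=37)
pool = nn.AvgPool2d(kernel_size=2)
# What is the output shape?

Input shape: (12, 70, 122, 37)
Output shape: (12, 70, 61, 18)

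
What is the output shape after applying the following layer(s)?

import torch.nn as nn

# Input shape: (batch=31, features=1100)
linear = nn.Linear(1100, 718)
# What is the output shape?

Input shape: (31, 1100)
Output shape: (31, 718)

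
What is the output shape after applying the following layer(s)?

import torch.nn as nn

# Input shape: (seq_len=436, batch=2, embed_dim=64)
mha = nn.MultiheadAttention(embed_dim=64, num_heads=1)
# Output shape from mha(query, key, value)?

Input shape: (436, 2, 64)
Output shape: (436, 2, 64)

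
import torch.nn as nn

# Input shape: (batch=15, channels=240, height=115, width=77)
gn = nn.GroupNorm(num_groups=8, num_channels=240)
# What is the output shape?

Input shape: (15, 240, 115, 77)
Output shape: (15, 240, 115, 77)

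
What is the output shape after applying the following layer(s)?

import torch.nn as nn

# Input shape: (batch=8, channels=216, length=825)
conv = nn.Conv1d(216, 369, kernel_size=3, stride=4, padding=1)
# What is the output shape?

Input shape: (8, 216, 825)
Output shape: (8, 369, 207)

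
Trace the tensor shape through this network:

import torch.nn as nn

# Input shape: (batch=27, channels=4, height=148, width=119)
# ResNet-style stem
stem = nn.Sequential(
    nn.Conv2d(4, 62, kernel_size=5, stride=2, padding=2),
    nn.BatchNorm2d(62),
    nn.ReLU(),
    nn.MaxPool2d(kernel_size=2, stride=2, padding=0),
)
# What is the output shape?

Input shape: (27, 4, 148, 119)
  -> after Conv2d 5x5 stride=2: (27, 62, 74, 60)
Output shape: (27, 62, 37, 30)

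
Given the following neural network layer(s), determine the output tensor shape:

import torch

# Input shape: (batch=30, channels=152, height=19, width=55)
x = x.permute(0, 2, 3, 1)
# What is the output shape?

Input shape: (30, 152, 19, 55)
Output shape: (30, 19, 55, 152)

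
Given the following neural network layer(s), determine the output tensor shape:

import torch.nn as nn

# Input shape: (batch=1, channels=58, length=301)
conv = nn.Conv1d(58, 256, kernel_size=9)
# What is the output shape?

Input shape: (1, 58, 301)
Output shape: (1, 256, 293)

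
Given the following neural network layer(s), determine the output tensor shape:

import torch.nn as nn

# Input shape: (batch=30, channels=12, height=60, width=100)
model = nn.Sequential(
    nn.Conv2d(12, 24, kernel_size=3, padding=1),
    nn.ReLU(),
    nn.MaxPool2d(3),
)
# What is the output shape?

Input shape: (30, 12, 60, 100)
  -> after Conv2d: (30, 24, 60, 100)
  -> after ReLU: (30, 24, 60, 100)
Output shape: (30, 24, 20, 33)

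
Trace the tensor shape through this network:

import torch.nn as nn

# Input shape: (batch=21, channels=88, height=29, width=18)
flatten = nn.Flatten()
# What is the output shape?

Input shape: (21, 88, 29, 18)
Output shape: (21, 45936)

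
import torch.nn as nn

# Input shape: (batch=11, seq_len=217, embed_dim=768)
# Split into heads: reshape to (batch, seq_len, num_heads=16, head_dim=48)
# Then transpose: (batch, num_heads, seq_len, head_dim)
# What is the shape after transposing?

Input shape: (11, 217, 768)
  -> after reshape: (11, 217, 16, 48)
Output shape: (11, 16, 217, 48)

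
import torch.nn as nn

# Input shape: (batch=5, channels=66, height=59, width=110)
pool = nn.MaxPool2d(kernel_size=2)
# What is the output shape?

Input shape: (5, 66, 59, 110)
Output shape: (5, 66, 29, 55)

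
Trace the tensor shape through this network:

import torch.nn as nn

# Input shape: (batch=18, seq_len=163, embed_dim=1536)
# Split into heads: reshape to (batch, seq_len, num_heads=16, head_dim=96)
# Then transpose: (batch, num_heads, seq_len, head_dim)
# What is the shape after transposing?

Input shape: (18, 163, 1536)
  -> after reshape: (18, 163, 16, 96)
Output shape: (18, 16, 163, 96)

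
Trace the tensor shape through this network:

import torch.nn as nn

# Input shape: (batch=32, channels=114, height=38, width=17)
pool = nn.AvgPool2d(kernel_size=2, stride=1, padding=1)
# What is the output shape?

Input shape: (32, 114, 38, 17)
Output shape: (32, 114, 39, 18)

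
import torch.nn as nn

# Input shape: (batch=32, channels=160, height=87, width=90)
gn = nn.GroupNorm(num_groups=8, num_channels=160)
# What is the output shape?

Input shape: (32, 160, 87, 90)
Output shape: (32, 160, 87, 90)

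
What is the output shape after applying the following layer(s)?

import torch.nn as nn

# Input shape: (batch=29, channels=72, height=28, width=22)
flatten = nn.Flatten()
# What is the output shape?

Input shape: (29, 72, 28, 22)
Output shape: (29, 44352)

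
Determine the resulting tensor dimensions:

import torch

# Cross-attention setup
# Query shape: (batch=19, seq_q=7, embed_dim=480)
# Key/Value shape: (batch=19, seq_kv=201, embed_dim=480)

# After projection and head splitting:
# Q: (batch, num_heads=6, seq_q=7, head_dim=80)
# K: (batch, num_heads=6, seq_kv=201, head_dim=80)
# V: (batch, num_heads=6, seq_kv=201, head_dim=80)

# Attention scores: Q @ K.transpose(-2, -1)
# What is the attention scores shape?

Input shape: (19, 7, 480)
Output shape: (19, 6, 7, 201)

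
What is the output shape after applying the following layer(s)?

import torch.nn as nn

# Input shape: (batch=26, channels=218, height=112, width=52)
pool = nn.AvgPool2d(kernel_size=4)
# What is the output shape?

Input shape: (26, 218, 112, 52)
Output shape: (26, 218, 28, 13)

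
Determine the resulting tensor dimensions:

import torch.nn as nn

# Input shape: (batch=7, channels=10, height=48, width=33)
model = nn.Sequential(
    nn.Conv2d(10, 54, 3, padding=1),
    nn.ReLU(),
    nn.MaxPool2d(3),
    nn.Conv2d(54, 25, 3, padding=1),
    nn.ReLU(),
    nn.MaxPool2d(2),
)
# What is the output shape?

Input shape: (7, 10, 48, 33)
  -> after first Conv2d: (7, 54, 48, 33)
  -> after first MaxPool2d: (7, 54, 16, 11)
  -> after second Conv2d: (7, 25, 16, 11)
Output shape: (7, 25, 8, 5)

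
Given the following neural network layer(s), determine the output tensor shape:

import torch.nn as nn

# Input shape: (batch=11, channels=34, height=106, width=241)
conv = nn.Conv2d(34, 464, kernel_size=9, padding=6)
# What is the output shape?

Input shape: (11, 34, 106, 241)
Output shape: (11, 464, 110, 245)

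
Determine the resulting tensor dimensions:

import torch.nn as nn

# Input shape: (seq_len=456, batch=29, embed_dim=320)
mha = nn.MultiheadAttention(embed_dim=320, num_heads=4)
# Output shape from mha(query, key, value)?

Input shape: (456, 29, 320)
Output shape: (456, 29, 320)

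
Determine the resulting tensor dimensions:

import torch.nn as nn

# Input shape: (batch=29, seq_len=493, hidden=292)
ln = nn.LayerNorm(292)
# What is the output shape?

Input shape: (29, 493, 292)
Output shape: (29, 493, 292)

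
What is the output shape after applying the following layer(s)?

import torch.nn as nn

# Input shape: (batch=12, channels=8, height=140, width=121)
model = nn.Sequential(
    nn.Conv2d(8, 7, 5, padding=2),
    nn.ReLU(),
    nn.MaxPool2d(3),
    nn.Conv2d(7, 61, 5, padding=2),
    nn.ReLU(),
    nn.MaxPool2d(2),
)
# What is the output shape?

Input shape: (12, 8, 140, 121)
  -> after first Conv2d: (12, 7, 140, 121)
  -> after first MaxPool2d: (12, 7, 46, 40)
  -> after second Conv2d: (12, 61, 46, 40)
Output shape: (12, 61, 23, 20)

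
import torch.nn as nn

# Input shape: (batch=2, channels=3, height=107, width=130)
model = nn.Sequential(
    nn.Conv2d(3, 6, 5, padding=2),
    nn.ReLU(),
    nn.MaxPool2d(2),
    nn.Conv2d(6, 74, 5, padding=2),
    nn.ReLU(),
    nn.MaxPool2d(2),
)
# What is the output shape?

Input shape: (2, 3, 107, 130)
  -> after first Conv2d: (2, 6, 107, 130)
  -> after first MaxPool2d: (2, 6, 53, 65)
  -> after second Conv2d: (2, 74, 53, 65)
Output shape: (2, 74, 26, 32)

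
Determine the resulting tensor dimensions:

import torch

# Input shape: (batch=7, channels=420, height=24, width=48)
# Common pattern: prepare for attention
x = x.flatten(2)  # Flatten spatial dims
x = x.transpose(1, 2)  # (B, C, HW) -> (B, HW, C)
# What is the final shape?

Input shape: (7, 420, 24, 48)
  -> after flatten(2): (7, 420, 1152)
Output shape: (7, 1152, 420)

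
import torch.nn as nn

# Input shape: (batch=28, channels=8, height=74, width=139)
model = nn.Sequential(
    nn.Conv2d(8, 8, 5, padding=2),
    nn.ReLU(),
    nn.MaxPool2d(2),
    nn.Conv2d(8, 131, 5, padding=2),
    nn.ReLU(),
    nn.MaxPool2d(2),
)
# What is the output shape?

Input shape: (28, 8, 74, 139)
  -> after first Conv2d: (28, 8, 74, 139)
  -> after first MaxPool2d: (28, 8, 37, 69)
  -> after second Conv2d: (28, 131, 37, 69)
Output shape: (28, 131, 18, 34)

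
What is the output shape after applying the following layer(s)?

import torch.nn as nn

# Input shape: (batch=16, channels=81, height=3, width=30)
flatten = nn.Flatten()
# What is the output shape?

Input shape: (16, 81, 3, 30)
Output shape: (16, 7290)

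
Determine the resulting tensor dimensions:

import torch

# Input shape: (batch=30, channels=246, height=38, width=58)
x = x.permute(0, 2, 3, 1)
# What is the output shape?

Input shape: (30, 246, 38, 58)
Output shape: (30, 38, 58, 246)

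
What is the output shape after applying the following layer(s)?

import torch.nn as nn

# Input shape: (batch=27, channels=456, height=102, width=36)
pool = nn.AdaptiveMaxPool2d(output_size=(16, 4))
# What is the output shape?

Input shape: (27, 456, 102, 36)
Output shape: (27, 456, 16, 4)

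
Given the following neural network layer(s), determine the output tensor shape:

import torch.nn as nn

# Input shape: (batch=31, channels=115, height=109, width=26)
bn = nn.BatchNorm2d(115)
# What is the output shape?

Input shape: (31, 115, 109, 26)
Output shape: (31, 115, 109, 26)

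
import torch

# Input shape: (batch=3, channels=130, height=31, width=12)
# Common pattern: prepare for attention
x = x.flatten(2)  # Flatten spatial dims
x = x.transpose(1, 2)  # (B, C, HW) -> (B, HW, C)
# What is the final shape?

Input shape: (3, 130, 31, 12)
  -> after flatten(2): (3, 130, 372)
Output shape: (3, 372, 130)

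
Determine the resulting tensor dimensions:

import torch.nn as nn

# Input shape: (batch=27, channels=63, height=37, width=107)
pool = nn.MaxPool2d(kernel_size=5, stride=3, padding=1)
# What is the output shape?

Input shape: (27, 63, 37, 107)
Output shape: (27, 63, 12, 35)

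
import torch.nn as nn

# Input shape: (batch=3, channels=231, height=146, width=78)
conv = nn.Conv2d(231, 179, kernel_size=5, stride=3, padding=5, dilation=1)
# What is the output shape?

Input shape: (3, 231, 146, 78)
Output shape: (3, 179, 51, 28)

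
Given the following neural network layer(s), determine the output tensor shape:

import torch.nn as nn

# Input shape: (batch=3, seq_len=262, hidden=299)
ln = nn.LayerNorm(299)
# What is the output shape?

Input shape: (3, 262, 299)
Output shape: (3, 262, 299)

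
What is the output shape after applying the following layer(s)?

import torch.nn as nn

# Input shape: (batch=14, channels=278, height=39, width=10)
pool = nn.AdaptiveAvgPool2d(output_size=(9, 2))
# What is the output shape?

Input shape: (14, 278, 39, 10)
Output shape: (14, 278, 9, 2)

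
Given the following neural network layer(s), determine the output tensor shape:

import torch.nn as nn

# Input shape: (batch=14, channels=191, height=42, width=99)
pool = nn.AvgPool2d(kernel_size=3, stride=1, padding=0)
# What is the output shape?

Input shape: (14, 191, 42, 99)
Output shape: (14, 191, 40, 97)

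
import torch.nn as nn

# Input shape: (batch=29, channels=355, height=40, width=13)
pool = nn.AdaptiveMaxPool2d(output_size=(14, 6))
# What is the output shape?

Input shape: (29, 355, 40, 13)
Output shape: (29, 355, 14, 6)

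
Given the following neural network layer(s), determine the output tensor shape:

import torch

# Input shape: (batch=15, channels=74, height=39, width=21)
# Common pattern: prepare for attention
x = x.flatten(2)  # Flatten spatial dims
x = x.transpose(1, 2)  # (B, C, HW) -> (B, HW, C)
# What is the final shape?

Input shape: (15, 74, 39, 21)
  -> after flatten(2): (15, 74, 819)
Output shape: (15, 819, 74)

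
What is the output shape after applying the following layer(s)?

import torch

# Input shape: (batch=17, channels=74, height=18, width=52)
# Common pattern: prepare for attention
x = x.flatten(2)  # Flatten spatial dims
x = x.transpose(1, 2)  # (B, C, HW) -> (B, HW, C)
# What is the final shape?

Input shape: (17, 74, 18, 52)
  -> after flatten(2): (17, 74, 936)
Output shape: (17, 936, 74)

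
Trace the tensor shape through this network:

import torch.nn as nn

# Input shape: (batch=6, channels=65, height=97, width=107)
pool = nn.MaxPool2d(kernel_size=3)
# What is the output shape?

Input shape: (6, 65, 97, 107)
Output shape: (6, 65, 32, 35)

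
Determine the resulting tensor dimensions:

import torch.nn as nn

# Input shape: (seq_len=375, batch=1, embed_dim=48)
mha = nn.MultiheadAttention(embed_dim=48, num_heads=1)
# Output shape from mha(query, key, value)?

Input shape: (375, 1, 48)
Output shape: (375, 1, 48)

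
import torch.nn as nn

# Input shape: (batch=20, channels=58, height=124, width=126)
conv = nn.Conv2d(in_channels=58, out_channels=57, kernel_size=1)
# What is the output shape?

Input shape: (20, 58, 124, 126)
Output shape: (20, 57, 124, 126)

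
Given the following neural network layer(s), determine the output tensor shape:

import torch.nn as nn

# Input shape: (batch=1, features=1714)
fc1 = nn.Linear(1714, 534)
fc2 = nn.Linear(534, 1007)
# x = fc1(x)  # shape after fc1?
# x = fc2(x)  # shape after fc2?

Input shape: (1, 1714)
  -> after fc1: (1, 534)
Output shape: (1, 1007)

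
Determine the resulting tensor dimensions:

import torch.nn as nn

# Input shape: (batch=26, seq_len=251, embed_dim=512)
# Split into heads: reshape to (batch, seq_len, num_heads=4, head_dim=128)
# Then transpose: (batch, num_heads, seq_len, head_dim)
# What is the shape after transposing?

Input shape: (26, 251, 512)
  -> after reshape: (26, 251, 4, 128)
Output shape: (26, 4, 251, 128)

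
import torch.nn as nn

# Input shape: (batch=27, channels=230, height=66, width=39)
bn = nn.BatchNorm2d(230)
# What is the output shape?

Input shape: (27, 230, 66, 39)
Output shape: (27, 230, 66, 39)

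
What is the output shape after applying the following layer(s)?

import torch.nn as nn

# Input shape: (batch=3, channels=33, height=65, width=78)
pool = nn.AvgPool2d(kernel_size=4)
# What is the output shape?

Input shape: (3, 33, 65, 78)
Output shape: (3, 33, 16, 19)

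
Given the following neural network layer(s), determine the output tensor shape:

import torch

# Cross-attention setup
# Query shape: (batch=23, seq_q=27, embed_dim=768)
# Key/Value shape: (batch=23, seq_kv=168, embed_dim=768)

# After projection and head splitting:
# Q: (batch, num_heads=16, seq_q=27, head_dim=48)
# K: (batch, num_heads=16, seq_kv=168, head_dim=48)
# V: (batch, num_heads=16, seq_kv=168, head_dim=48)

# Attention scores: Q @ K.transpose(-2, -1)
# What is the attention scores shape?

Input shape: (23, 27, 768)
Output shape: (23, 16, 27, 168)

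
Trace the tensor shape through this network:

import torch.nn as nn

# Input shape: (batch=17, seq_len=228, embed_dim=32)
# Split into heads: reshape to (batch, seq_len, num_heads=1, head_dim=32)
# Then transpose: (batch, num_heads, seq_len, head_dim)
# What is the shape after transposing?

Input shape: (17, 228, 32)
  -> after reshape: (17, 228, 1, 32)
Output shape: (17, 1, 228, 32)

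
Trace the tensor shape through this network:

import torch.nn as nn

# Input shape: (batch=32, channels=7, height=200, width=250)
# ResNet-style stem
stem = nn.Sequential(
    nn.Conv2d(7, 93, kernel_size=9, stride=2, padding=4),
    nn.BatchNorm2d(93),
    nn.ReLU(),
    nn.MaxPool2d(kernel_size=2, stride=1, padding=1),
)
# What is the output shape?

Input shape: (32, 7, 200, 250)
  -> after Conv2d 9x9 stride=2: (32, 93, 100, 125)
Output shape: (32, 93, 101, 126)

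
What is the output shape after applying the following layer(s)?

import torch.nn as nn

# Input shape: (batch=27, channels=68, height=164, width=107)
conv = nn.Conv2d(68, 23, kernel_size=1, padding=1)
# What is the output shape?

Input shape: (27, 68, 164, 107)
Output shape: (27, 23, 166, 109)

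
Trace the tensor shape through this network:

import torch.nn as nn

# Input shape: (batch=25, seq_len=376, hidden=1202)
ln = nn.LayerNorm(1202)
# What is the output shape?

Input shape: (25, 376, 1202)
Output shape: (25, 376, 1202)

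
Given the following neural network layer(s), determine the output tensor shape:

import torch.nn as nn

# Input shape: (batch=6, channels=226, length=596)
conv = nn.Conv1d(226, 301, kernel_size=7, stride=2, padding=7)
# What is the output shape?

Input shape: (6, 226, 596)
Output shape: (6, 301, 302)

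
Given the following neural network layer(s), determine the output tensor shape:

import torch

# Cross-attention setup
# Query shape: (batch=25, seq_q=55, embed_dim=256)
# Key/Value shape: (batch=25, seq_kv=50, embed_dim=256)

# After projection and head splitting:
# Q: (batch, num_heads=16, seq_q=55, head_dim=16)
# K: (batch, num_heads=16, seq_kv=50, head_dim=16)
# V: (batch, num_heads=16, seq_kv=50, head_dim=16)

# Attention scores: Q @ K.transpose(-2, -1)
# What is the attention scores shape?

Input shape: (25, 55, 256)
Output shape: (25, 16, 55, 50)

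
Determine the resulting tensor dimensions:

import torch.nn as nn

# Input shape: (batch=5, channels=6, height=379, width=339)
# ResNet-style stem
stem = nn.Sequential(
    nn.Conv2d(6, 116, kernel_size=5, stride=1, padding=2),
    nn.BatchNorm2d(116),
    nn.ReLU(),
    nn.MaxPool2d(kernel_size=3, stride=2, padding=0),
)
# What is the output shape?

Input shape: (5, 6, 379, 339)
  -> after Conv2d 5x5 stride=1: (5, 116, 379, 339)
Output shape: (5, 116, 189, 169)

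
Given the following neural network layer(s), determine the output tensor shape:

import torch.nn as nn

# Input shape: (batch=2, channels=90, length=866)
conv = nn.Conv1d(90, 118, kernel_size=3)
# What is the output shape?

Input shape: (2, 90, 866)
Output shape: (2, 118, 864)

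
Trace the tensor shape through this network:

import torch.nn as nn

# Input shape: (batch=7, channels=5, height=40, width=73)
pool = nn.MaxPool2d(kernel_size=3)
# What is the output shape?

Input shape: (7, 5, 40, 73)
Output shape: (7, 5, 13, 24)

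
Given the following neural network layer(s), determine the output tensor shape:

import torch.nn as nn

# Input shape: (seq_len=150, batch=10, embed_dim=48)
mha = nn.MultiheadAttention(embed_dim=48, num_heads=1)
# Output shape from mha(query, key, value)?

Input shape: (150, 10, 48)
Output shape: (150, 10, 48)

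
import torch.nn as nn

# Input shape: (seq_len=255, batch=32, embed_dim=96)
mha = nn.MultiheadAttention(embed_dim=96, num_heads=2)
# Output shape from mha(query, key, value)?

Input shape: (255, 32, 96)
Output shape: (255, 32, 96)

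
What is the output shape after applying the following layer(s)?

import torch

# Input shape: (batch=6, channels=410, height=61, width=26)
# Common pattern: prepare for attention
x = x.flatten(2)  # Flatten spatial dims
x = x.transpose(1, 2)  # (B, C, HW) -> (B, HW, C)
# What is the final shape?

Input shape: (6, 410, 61, 26)
  -> after flatten(2): (6, 410, 1586)
Output shape: (6, 1586, 410)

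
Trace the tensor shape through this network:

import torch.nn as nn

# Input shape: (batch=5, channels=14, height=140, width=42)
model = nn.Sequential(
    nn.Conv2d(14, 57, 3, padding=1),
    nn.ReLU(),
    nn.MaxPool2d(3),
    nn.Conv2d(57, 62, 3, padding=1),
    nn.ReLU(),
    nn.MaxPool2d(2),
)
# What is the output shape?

Input shape: (5, 14, 140, 42)
  -> after first Conv2d: (5, 57, 140, 42)
  -> after first MaxPool2d: (5, 57, 46, 14)
  -> after second Conv2d: (5, 62, 46, 14)
Output shape: (5, 62, 23, 7)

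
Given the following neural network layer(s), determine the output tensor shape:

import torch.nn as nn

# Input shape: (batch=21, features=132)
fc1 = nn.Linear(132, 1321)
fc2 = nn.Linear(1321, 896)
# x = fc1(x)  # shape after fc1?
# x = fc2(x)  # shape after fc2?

Input shape: (21, 132)
  -> after fc1: (21, 1321)
Output shape: (21, 896)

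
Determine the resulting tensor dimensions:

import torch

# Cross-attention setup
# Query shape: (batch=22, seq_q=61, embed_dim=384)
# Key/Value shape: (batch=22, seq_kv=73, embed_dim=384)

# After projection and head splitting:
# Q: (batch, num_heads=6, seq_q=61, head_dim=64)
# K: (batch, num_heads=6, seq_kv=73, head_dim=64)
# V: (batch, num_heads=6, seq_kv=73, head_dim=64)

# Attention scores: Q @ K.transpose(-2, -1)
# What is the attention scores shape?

Input shape: (22, 61, 384)
Output shape: (22, 6, 61, 73)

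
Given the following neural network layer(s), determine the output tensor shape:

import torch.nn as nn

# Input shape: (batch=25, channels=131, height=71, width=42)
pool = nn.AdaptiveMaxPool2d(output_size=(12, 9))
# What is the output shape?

Input shape: (25, 131, 71, 42)
Output shape: (25, 131, 12, 9)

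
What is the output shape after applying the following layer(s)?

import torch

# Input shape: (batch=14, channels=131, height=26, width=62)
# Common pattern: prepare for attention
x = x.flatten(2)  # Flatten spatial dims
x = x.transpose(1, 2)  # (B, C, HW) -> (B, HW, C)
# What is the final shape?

Input shape: (14, 131, 26, 62)
  -> after flatten(2): (14, 131, 1612)
Output shape: (14, 1612, 131)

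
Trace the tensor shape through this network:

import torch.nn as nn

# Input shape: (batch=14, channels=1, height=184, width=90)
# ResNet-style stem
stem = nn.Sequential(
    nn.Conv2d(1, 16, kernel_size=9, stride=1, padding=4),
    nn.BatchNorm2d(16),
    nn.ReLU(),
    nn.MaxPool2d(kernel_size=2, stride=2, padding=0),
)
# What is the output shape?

Input shape: (14, 1, 184, 90)
  -> after Conv2d 9x9 stride=1: (14, 16, 184, 90)
Output shape: (14, 16, 92, 45)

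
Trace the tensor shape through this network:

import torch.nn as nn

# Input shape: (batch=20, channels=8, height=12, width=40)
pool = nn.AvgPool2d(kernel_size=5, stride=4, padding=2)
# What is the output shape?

Input shape: (20, 8, 12, 40)
Output shape: (20, 8, 3, 10)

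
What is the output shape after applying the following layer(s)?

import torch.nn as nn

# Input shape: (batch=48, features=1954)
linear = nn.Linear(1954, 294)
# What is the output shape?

Input shape: (48, 1954)
Output shape: (48, 294)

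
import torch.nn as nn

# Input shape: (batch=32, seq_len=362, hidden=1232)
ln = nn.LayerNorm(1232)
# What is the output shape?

Input shape: (32, 362, 1232)
Output shape: (32, 362, 1232)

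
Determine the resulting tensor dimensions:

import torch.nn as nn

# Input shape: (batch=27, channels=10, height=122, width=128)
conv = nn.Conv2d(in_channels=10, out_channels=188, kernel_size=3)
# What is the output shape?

Input shape: (27, 10, 122, 128)
Output shape: (27, 188, 120, 126)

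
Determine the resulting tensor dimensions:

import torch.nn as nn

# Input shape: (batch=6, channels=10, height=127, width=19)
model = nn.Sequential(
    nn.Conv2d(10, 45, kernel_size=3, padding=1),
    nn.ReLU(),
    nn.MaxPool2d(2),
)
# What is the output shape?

Input shape: (6, 10, 127, 19)
  -> after Conv2d: (6, 45, 127, 19)
  -> after ReLU: (6, 45, 127, 19)
Output shape: (6, 45, 63, 9)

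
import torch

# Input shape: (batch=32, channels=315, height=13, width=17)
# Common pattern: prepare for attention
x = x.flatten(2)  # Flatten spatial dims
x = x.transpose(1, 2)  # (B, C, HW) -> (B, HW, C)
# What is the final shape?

Input shape: (32, 315, 13, 17)
  -> after flatten(2): (32, 315, 221)
Output shape: (32, 221, 315)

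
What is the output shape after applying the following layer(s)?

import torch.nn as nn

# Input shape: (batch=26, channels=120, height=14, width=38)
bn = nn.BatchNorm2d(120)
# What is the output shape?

Input shape: (26, 120, 14, 38)
Output shape: (26, 120, 14, 38)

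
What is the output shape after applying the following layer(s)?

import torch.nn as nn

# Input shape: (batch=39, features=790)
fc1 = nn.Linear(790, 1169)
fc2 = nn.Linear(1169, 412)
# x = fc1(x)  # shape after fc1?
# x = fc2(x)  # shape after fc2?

Input shape: (39, 790)
  -> after fc1: (39, 1169)
Output shape: (39, 412)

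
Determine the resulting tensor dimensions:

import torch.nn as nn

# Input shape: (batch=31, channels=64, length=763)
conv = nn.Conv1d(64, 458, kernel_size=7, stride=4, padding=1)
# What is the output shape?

Input shape: (31, 64, 763)
Output shape: (31, 458, 190)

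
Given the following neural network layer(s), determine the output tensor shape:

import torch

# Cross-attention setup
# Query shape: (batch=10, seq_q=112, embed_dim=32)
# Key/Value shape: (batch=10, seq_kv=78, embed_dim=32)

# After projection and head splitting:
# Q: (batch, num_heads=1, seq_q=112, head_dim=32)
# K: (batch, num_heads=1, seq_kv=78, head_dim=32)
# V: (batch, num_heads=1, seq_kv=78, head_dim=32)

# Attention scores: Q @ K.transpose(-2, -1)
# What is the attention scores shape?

Input shape: (10, 112, 32)
Output shape: (10, 1, 112, 78)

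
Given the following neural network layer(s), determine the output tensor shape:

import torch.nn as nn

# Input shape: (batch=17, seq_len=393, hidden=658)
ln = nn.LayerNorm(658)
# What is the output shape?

Input shape: (17, 393, 658)
Output shape: (17, 393, 658)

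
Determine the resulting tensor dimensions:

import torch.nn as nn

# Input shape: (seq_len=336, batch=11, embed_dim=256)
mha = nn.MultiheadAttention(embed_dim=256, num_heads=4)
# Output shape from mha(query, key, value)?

Input shape: (336, 11, 256)
Output shape: (336, 11, 256)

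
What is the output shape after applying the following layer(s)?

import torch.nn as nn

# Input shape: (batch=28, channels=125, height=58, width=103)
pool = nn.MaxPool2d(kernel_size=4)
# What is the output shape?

Input shape: (28, 125, 58, 103)
Output shape: (28, 125, 14, 25)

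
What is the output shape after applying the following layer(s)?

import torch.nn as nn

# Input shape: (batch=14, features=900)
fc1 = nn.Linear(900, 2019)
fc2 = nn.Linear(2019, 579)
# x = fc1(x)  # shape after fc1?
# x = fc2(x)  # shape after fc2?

Input shape: (14, 900)
  -> after fc1: (14, 2019)
Output shape: (14, 579)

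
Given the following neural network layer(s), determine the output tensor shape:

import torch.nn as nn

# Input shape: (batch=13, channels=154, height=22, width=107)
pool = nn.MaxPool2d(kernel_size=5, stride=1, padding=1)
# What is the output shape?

Input shape: (13, 154, 22, 107)
Output shape: (13, 154, 20, 105)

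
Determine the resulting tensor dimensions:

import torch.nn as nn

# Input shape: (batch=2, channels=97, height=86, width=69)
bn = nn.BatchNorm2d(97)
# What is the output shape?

Input shape: (2, 97, 86, 69)
Output shape: (2, 97, 86, 69)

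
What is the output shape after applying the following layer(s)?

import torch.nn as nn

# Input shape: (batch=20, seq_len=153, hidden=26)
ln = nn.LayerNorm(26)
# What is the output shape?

Input shape: (20, 153, 26)
Output shape: (20, 153, 26)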